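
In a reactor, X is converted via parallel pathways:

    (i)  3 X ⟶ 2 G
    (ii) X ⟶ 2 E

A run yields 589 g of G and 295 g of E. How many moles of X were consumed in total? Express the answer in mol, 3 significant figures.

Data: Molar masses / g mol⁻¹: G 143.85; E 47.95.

n(G) = 589 / 143.85 = 4.095 mol
n(E) = 295 / 47.95 = 6.152 mol
n(X) via (i) = (3/2)×4.095 = 6.143 mol
n(X) via (ii) = (1/2)×6.152 = 3.076 mol
total n(X) = 6.143 + 3.076 = 9.219 mol

9.22 mol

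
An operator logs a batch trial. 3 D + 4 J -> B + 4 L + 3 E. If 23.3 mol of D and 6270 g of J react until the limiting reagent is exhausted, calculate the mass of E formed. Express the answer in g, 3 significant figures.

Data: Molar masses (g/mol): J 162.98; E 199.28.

n(D) = 23.30 mol
n(J) = 6270 / 162.98 = 38.47 mol
n/ν for D = 23.30/3 = 7.767
n/ν for J = 38.47/4 = 9.618
Smallest n/ν is D → limiting reagent.
n(E) = (3/3) × 23.30 = 23.30 mol
mass = 23.30 × 199.28 = 4643 g

4640 g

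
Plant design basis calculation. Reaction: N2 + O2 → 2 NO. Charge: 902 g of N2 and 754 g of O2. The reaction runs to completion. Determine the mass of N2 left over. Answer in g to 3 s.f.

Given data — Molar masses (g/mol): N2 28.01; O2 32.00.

n(N2) = 902.0 / 28.01 = 32.20 mol
n(O2) = 754.0 / 32.00 = 23.56 mol
n/ν → N2: 32.20, O2: 23.56; O2 is limiting.
N2 consumed = (1/1) × 23.56 = 23.56 mol
N2 remaining = 32.20 − 23.56 = 8.640 mol
mass = 8.640 × 28.01 = 242.0 g

242 g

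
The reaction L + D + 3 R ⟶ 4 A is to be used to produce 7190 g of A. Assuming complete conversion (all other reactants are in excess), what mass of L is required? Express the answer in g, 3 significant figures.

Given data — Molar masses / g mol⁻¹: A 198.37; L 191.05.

n(A) = 7190 / 198.37 = 36.25 mol
n(L) = (1/4) × 36.25 = 9.063 mol
mass = 9.063 × 191.05 = 1731 g

1730 g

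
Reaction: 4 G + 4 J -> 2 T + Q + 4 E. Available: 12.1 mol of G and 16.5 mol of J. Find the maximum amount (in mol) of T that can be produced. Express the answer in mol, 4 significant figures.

n(G) = 12.10 mol
n(J) = 16.50 mol
n/ν → G: 3.025, J: 4.125; G is limiting.
n(T) = (2/4) × 12.10 = 6.050 mol

6.050 mol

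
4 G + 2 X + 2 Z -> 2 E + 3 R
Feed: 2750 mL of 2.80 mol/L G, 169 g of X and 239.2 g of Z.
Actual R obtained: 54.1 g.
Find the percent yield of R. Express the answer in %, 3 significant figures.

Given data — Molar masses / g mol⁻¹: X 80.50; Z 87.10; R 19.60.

n(G) = 2.80 × 2750/1000 = 7.700 mol
n(X) = 169.0 / 80.50 = 2.099 mol
n(Z) = 239.2 / 87.10 = 2.746 mol
n/ν for G = 7.700/4 = 1.925
n/ν for X = 2.099/2 = 1.050
n/ν for Z = 2.746/2 = 1.373
Smallest n/ν is X → limiting reagent.
theoretical n(R) = (3/2) × 2.099 = 3.149 mol → 61.72 g
% yield = 54.1 / 61.72 × 100 = 87.65 %

87.7 %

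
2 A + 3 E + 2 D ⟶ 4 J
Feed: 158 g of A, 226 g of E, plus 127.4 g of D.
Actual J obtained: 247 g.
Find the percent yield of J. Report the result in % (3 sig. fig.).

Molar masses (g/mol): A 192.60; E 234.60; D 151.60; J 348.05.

n(A) = 158.0 / 192.60 = 0.8204 mol
n(E) = 226.0 / 234.60 = 0.9633 mol
n(D) = 127.4 / 151.60 = 0.8404 mol
n/ν for A = 0.8204/2 = 0.4102
n/ν for E = 0.9633/3 = 0.3211
n/ν for D = 0.8404/2 = 0.4202
Smallest n/ν is E → limiting reagent.
theoretical n(J) = (4/3) × 0.9633 = 1.284 mol → 446.9 g
% yield = 247 / 446.9 × 100 = 55.27 %

55.3 %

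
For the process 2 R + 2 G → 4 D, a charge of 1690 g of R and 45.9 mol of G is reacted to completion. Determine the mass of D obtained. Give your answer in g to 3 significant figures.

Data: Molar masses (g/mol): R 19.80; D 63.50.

5830 g

n(R) = 1690 / 19.80 = 85.35 mol
n(G) = 45.90 mol
n/ν for R = 85.35/2 = 42.68
n/ν for G = 45.90/2 = 22.95
Smallest n/ν is G → limiting reagent.
n(D) = (4/2) × 45.90 = 91.80 mol
mass = 91.80 × 63.50 = 5829 g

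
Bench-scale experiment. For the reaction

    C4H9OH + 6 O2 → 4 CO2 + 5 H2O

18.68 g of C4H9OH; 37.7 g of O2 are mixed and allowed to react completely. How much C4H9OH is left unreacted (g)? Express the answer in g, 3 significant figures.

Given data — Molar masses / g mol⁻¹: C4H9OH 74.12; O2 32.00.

4.13 g

n(C4H9OH) = 18.68 / 74.12 = 0.2520 mol
n(O2) = 37.70 / 32.00 = 1.178 mol
n/ν for C4H9OH = 0.2520/1 = 0.2520
n/ν for O2 = 1.178/6 = 0.1963
Smallest n/ν is O2 → limiting reagent.
C4H9OH consumed = (1/6) × 1.178 = 0.1963 mol
C4H9OH remaining = 0.2520 − 0.1963 = 0.05570 mol
mass = 0.05570 × 74.12 = 4.128 g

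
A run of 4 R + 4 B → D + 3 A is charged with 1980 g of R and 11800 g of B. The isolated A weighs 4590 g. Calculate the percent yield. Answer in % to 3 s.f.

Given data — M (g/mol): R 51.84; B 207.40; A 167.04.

95.9 %

n(R) = 1980 / 51.84 = 38.19 mol
n(B) = 11800 / 207.40 = 56.89 mol
n/ν for R = 38.19/4 = 9.548
n/ν for B = 56.89/4 = 14.22
Smallest n/ν is R → limiting reagent.
theoretical n(A) = (3/4) × 38.19 = 28.64 mol → 4784 g
% yield = 4590 / 4784 × 100 = 95.94 %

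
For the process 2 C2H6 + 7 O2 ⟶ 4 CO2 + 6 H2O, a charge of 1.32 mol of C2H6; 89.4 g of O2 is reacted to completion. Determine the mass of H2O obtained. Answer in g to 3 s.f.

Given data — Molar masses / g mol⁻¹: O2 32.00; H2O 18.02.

43.2 g

n(C2H6) = 1.320 mol
n(O2) = 89.40 / 32.00 = 2.794 mol
n/ν for C2H6 = 1.320/2 = 0.6600
n/ν for O2 = 2.794/7 = 0.3991
Smallest n/ν is O2 → limiting reagent.
n(H2O) = (6/7) × 2.794 = 2.395 mol
mass = 2.395 × 18.02 = 43.16 g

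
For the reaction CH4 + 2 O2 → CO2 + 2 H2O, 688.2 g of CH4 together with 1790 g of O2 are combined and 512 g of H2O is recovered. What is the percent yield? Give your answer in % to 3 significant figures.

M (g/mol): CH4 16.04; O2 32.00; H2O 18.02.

n(CH4) = 688.2 / 16.04 = 42.91 mol
n(O2) = 1790 / 32.00 = 55.94 mol
n/ν for CH4 = 42.91/1 = 42.91
n/ν for O2 = 55.94/2 = 27.97
Smallest n/ν is O2 → limiting reagent.
theoretical n(H2O) = (2/2) × 55.94 = 55.94 mol → 1008 g
% yield = 512 / 1008 × 100 = 50.79 %

50.8 %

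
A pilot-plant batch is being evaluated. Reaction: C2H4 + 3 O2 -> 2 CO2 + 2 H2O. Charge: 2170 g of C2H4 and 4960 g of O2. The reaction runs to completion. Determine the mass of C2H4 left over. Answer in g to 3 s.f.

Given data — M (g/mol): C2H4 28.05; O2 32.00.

721 g

n(C2H4) = 2170 / 28.05 = 77.36 mol
n(O2) = 4960 / 32.00 = 155.0 mol
n/ν → C2H4: 77.36, O2: 51.67; O2 is limiting.
C2H4 consumed = (1/3) × 155.0 = 51.67 mol
C2H4 remaining = 77.36 − 51.67 = 25.69 mol
mass = 25.69 × 28.05 = 720.6 g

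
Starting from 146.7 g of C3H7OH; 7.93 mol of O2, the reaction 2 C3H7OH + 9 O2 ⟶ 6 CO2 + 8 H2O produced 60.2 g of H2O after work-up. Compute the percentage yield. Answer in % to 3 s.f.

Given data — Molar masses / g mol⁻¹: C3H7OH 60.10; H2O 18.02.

47.4 %

n(C3H7OH) = 146.7 / 60.10 = 2.441 mol
n(O2) = 7.930 mol
n/ν for C3H7OH = 2.441/2 = 1.221
n/ν for O2 = 7.930/9 = 0.8811
Smallest n/ν is O2 → limiting reagent.
theoretical n(H2O) = (8/9) × 7.930 = 7.049 mol → 127.0 g
% yield = 60.2 / 127.0 × 100 = 47.40 %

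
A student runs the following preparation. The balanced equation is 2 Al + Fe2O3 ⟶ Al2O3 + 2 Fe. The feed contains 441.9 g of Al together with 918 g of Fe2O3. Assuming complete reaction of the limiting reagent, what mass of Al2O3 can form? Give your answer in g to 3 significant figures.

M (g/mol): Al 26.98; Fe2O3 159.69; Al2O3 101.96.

586 g

n(Al) = 441.9 / 26.98 = 16.38 mol
n(Fe2O3) = 918.0 / 159.69 = 5.749 mol
n/ν for Al = 16.38/2 = 8.190
n/ν for Fe2O3 = 5.749/1 = 5.749
Smallest n/ν is Fe2O3 → limiting reagent.
n(Al2O3) = (1/1) × 5.749 = 5.749 mol
mass = 5.749 × 101.96 = 586.2 g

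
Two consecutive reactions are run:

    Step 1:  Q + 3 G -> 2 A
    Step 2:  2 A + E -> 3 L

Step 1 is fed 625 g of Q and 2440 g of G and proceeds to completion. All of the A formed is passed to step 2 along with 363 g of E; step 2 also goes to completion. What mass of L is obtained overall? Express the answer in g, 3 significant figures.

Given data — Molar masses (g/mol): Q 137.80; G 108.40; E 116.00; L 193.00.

1810 g

Step 1:
n(Q) = 625.0 / 137.80 = 4.536 mol
n(G) = 2440 / 108.40 = 22.51 mol
n/ν → Q: 4.536, G: 7.503; Q is limiting.
n(A) produced = (2/1) × 4.536 = 9.072 mol
Step 2:
n(A) available = 9.072 mol
n(E) = 363.0 / 116.00 = 3.129 mol
n/ν → A: 4.536, E: 3.129; E is limiting.
n(L) = (3/1) × 3.129 = 9.387 mol
mass = 9.387 × 193.00 = 1812 g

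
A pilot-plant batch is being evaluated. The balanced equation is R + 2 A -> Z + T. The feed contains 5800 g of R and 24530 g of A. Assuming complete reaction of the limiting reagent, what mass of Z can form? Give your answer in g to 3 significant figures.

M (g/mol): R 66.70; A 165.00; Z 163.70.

n(R) = 5800 / 66.70 = 86.96 mol
n(A) = 24530 / 165.00 = 148.7 mol
n/ν for R = 86.96/1 = 86.96
n/ν for A = 148.7/2 = 74.35
Smallest n/ν is A → limiting reagent.
n(Z) = (1/2) × 148.7 = 74.35 mol
mass = 74.35 × 163.70 = 12170 g

12200 g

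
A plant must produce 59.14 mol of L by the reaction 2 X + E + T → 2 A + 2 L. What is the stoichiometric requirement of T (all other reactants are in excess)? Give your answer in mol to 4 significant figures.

29.57 mol

n(L) = 59.14 mol
n(T) = (1/2) × 59.14 = 29.57 mol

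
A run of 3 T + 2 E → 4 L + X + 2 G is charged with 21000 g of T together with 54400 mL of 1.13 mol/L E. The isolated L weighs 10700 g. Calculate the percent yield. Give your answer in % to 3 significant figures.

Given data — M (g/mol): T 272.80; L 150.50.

69.3 %

n(T) = 21000 / 272.80 = 76.98 mol
n(E) = 1.13 × 54400/1000 = 61.47 mol
n/ν for T = 76.98/3 = 25.66
n/ν for E = 61.47/2 = 30.74
Smallest n/ν is T → limiting reagent.
theoretical n(L) = (4/3) × 76.98 = 102.6 mol → 15440 g
% yield = 10700 / 15440 × 100 = 69.30 %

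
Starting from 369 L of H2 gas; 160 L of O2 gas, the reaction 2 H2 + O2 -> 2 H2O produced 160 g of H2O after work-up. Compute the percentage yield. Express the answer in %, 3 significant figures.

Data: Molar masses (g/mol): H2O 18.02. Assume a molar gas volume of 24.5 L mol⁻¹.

n(H2) = 369.0 / 24.5 = 15.06 mol
n(O2) = 160.0 / 24.5 = 6.531 mol
n/ν for H2 = 15.06/2 = 7.530
n/ν for O2 = 6.531/1 = 6.531
Smallest n/ν is O2 → limiting reagent.
theoretical n(H2O) = (2/1) × 6.531 = 13.06 mol → 235.3 g
% yield = 160 / 235.3 × 100 = 68.00 %

68.0 %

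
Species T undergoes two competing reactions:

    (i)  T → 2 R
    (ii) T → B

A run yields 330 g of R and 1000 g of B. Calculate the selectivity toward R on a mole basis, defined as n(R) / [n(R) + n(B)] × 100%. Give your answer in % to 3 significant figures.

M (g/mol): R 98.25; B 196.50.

39.8 %

n(R) = 330 / 98.25 = 3.359 mol
n(B) = 1000 / 196.50 = 5.089 mol
selectivity = 3.359/(3.359+5.089) × 100 = 39.76 %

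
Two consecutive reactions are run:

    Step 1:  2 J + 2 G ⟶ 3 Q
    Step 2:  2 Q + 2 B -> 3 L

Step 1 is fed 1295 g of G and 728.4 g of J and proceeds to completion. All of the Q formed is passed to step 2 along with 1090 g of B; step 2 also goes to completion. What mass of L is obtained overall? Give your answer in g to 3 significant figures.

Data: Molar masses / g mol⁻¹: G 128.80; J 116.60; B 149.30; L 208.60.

Step 1:
n(G) = 1295 / 128.80 = 10.05 mol
n(J) = 728.4 / 116.60 = 6.247 mol
n/ν for G = 10.05/2 = 5.025
n/ν for J = 6.247/2 = 3.124
Smallest n/ν is J → limiting reagent.
n(Q) produced = (3/2) × 6.247 = 9.371 mol
Step 2:
n(Q) available = 9.371 mol
n(B) = 1090 / 149.30 = 7.301 mol
n/ν for Q = 9.371/2 = 4.686
n/ν for B = 7.301/2 = 3.651
Smallest n/ν is B → limiting reagent.
n(L) = (3/2) × 7.301 = 10.95 mol
mass = 10.95 × 208.60 = 2284 g

2280 g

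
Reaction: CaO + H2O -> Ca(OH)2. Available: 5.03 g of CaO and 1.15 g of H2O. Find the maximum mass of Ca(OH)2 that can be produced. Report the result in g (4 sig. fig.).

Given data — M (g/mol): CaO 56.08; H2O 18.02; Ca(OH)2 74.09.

n(CaO) = 5.030 / 56.08 = 0.08969 mol
n(H2O) = 1.150 / 18.02 = 0.06382 mol
n/ν for CaO = 0.08969/1 = 0.08969
n/ν for H2O = 0.06382/1 = 0.06382
Smallest n/ν is H2O → limiting reagent.
n(Ca(OH)2) = (1/1) × 0.06382 = 0.06382 mol
mass = 0.06382 × 74.09 = 4.728 g

4.728 g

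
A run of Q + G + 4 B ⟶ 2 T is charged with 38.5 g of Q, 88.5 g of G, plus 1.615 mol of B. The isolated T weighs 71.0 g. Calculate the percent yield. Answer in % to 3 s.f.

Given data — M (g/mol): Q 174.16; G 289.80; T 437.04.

36.7 %

n(Q) = 38.50 / 174.16 = 0.2211 mol
n(G) = 88.50 / 289.80 = 0.3054 mol
n(B) = 1.615 mol
n/ν → Q: 0.2211, G: 0.3054, B: 0.4038; Q is limiting.
theoretical n(T) = (2/1) × 0.2211 = 0.4422 mol → 193.3 g
% yield = 71.0 / 193.3 × 100 = 36.73 %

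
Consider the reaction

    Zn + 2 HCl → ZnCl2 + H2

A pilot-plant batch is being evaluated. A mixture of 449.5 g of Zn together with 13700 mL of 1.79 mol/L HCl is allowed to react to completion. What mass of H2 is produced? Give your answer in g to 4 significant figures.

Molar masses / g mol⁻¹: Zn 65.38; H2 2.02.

n(Zn) = 449.5 / 65.38 = 6.875 mol
n(HCl) = 1.79 × 13700/1000 = 24.52 mol
n/ν → Zn: 6.875, HCl: 12.26; Zn is limiting.
n(H2) = (1/1) × 6.875 = 6.875 mol
mass = 6.875 × 2.02 = 13.89 g

13.89 g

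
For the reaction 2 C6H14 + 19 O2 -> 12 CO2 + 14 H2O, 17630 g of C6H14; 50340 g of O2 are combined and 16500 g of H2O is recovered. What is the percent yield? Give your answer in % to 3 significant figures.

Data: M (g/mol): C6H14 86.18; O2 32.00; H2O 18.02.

79.0 %

n(C6H14) = 17630 / 86.18 = 204.6 mol
n(O2) = 50340 / 32.00 = 1573 mol
n/ν → C6H14: 102.3, O2: 82.79; O2 is limiting.
theoretical n(H2O) = (14/19) × 1573 = 1159 mol → 20890 g
% yield = 16500 / 20890 × 100 = 78.99 %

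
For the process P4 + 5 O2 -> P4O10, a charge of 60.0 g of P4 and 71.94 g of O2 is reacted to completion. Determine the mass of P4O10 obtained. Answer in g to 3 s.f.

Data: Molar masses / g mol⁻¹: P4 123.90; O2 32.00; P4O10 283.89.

128 g

n(P4) = 60.00 / 123.90 = 0.4843 mol
n(O2) = 71.94 / 32.00 = 2.248 mol
n/ν for P4 = 0.4843/1 = 0.4843
n/ν for O2 = 2.248/5 = 0.4496
Smallest n/ν is O2 → limiting reagent.
n(P4O10) = (1/5) × 2.248 = 0.4496 mol
mass = 0.4496 × 283.89 = 127.6 g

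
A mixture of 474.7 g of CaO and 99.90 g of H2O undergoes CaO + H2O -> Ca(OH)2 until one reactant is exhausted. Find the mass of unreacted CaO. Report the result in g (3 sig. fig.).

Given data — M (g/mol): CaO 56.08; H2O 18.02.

n(CaO) = 474.7 / 56.08 = 8.465 mol
n(H2O) = 99.90 / 18.02 = 5.544 mol
n/ν for CaO = 8.465/1 = 8.465
n/ν for H2O = 5.544/1 = 5.544
Smallest n/ν is H2O → limiting reagent.
CaO consumed = (1/1) × 5.544 = 5.544 mol
CaO remaining = 8.465 − 5.544 = 2.921 mol
mass = 2.921 × 56.08 = 163.8 g

164 g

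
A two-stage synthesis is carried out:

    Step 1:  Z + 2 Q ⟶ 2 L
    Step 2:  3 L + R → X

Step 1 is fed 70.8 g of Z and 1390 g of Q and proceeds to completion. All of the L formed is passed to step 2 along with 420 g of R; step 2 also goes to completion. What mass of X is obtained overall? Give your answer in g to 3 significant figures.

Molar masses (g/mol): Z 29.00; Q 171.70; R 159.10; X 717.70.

1170 g

Step 1:
n(Z) = 70.80 / 29.00 = 2.441 mol
n(Q) = 1390 / 171.70 = 8.096 mol
n/ν for Z = 2.441/1 = 2.441
n/ν for Q = 8.096/2 = 4.048
Smallest n/ν is Z → limiting reagent.
n(L) produced = (2/1) × 2.441 = 4.882 mol
Step 2:
n(L) available = 4.882 mol
n(R) = 420.0 / 159.10 = 2.640 mol
n/ν for L = 4.882/3 = 1.627
n/ν for R = 2.640/1 = 2.640
Smallest n/ν is L → limiting reagent.
n(X) = (1/3) × 4.882 = 1.627 mol
mass = 1.627 × 717.70 = 1168 g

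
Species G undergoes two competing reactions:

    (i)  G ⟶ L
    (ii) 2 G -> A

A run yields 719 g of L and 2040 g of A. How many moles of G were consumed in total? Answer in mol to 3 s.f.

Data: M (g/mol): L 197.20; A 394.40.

14.0 mol

n(L) = 719 / 197.20 = 3.646 mol
n(A) = 2040 / 394.40 = 5.172 mol
n(G) via (i) = (1/1)×3.646 = 3.646 mol
n(G) via (ii) = (2/1)×5.172 = 10.34 mol
total n(G) = 3.646 + 10.34 = 13.99 mol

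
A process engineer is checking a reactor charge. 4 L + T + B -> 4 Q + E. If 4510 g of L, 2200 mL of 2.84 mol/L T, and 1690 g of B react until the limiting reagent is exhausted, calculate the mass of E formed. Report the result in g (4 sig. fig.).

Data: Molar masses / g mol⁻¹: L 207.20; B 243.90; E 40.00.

n(L) = 4510 / 207.20 = 21.77 mol
n(T) = 2.84 × 2200/1000 = 6.248 mol
n(B) = 1690 / 243.90 = 6.929 mol
n/ν for L = 21.77/4 = 5.443
n/ν for T = 6.248/1 = 6.248
n/ν for B = 6.929/1 = 6.929
Smallest n/ν is L → limiting reagent.
n(E) = (1/4) × 21.77 = 5.443 mol
mass = 5.443 × 40.00 = 217.7 g

217.7 g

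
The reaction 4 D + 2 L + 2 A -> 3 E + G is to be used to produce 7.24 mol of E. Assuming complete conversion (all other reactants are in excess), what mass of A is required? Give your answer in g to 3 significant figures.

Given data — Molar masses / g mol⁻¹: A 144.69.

n(E) = 7.240 mol
n(A) = (2/3) × 7.240 = 4.827 mol
mass = 4.827 × 144.69 = 698.4 g

698 g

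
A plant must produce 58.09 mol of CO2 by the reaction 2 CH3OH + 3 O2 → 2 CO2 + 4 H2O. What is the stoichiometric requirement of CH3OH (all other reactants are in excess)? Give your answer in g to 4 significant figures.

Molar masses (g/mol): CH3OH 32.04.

n(CO2) = 58.09 mol
n(CH3OH) = (2/2) × 58.09 = 58.09 mol
mass = 58.09 × 32.04 = 1861 g

1861 g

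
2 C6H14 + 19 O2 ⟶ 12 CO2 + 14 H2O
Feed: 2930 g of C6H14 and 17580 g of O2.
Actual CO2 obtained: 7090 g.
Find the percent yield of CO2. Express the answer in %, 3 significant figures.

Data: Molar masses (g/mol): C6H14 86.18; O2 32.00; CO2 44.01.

79.0 %

n(C6H14) = 2930 / 86.18 = 34.00 mol
n(O2) = 17580 / 32.00 = 549.4 mol
n/ν for C6H14 = 34.00/2 = 17.00
n/ν for O2 = 549.4/19 = 28.92
Smallest n/ν is C6H14 → limiting reagent.
theoretical n(CO2) = (12/2) × 34.00 = 204.0 mol → 8978 g
% yield = 7090 / 8978 × 100 = 78.97 %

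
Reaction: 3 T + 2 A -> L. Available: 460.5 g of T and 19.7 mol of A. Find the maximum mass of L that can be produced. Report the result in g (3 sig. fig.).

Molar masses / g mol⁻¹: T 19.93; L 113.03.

n(T) = 460.5 / 19.93 = 23.11 mol
n(A) = 19.70 mol
n/ν for T = 23.11/3 = 7.703
n/ν for A = 19.70/2 = 9.850
Smallest n/ν is T → limiting reagent.
n(L) = (1/3) × 23.11 = 7.703 mol
mass = 7.703 × 113.03 = 870.7 g

871 g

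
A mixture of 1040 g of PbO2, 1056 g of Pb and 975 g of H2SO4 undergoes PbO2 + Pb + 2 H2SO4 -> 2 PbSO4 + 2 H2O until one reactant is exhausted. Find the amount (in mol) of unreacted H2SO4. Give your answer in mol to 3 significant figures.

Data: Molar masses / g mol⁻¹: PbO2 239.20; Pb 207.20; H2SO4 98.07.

n(PbO2) = 1040 / 239.20 = 4.348 mol
n(Pb) = 1056 / 207.20 = 5.097 mol
n(H2SO4) = 975.0 / 98.07 = 9.942 mol
n/ν for PbO2 = 4.348/1 = 4.348
n/ν for Pb = 5.097/1 = 5.097
n/ν for H2SO4 = 9.942/2 = 4.971
Smallest n/ν is PbO2 → limiting reagent.
H2SO4 consumed = (2/1) × 4.348 = 8.696 mol
H2SO4 remaining = 9.942 − 8.696 = 1.246 mol

1.25 mol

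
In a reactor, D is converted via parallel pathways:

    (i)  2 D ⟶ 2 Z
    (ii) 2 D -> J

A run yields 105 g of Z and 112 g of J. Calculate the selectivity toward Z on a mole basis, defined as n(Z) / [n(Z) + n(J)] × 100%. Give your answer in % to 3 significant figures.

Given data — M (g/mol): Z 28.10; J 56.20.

65.2 %

n(Z) = 105 / 28.10 = 3.737 mol
n(J) = 112 / 56.20 = 1.993 mol
selectivity = 3.737/(3.737+1.993) × 100 = 65.22 %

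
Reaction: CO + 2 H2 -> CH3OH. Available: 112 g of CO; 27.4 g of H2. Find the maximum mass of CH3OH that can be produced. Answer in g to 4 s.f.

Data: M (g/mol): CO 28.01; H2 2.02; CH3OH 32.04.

128.1 g

n(CO) = 112.0 / 28.01 = 3.999 mol
n(H2) = 27.40 / 2.02 = 13.56 mol
n/ν → CO: 3.999, H2: 6.780; CO is limiting.
n(CH3OH) = (1/1) × 3.999 = 3.999 mol
mass = 3.999 × 32.04 = 128.1 g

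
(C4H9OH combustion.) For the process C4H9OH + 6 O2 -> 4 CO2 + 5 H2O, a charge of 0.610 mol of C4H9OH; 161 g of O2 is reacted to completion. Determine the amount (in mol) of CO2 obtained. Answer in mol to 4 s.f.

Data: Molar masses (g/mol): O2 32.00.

2.440 mol

n(C4H9OH) = 0.6100 mol
n(O2) = 161.0 / 32.00 = 5.031 mol
n/ν for C4H9OH = 0.6100/1 = 0.6100
n/ν for O2 = 5.031/6 = 0.8385
Smallest n/ν is C4H9OH → limiting reagent.
n(CO2) = (4/1) × 0.6100 = 2.440 mol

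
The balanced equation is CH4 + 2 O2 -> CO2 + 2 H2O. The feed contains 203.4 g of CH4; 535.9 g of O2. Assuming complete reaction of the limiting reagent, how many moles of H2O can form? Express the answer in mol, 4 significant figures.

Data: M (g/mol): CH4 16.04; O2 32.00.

n(CH4) = 203.4 / 16.04 = 12.68 mol
n(O2) = 535.9 / 32.00 = 16.75 mol
n/ν → CH4: 12.68, O2: 8.375; O2 is limiting.
n(H2O) = (2/2) × 16.75 = 16.75 mol

16.75 mol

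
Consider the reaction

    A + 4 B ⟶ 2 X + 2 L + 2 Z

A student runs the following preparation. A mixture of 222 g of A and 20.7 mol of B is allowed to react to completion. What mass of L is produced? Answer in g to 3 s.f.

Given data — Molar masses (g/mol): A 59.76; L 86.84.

n(A) = 222.0 / 59.76 = 3.715 mol
n(B) = 20.70 mol
n/ν for A = 3.715/1 = 3.715
n/ν for B = 20.70/4 = 5.175
Smallest n/ν is A → limiting reagent.
n(L) = (2/1) × 3.715 = 7.430 mol
mass = 7.430 × 86.84 = 645.2 g

645 g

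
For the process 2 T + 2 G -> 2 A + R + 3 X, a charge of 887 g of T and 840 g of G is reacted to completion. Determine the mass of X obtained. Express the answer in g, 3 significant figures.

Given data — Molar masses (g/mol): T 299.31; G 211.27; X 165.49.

736 g

n(T) = 887.0 / 299.31 = 2.963 mol
n(G) = 840.0 / 211.27 = 3.976 mol
n/ν for T = 2.963/2 = 1.482
n/ν for G = 3.976/2 = 1.988
Smallest n/ν is T → limiting reagent.
n(X) = (3/2) × 2.963 = 4.445 mol
mass = 4.445 × 165.49 = 735.6 g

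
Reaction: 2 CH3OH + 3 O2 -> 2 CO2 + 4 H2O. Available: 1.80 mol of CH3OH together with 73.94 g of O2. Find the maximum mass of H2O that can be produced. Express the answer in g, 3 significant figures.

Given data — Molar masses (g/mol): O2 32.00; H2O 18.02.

n(CH3OH) = 1.800 mol
n(O2) = 73.94 / 32.00 = 2.311 mol
n/ν for CH3OH = 1.800/2 = 0.9000
n/ν for O2 = 2.311/3 = 0.7703
Smallest n/ν is O2 → limiting reagent.
n(H2O) = (4/3) × 2.311 = 3.081 mol
mass = 3.081 × 18.02 = 55.52 g

55.5 g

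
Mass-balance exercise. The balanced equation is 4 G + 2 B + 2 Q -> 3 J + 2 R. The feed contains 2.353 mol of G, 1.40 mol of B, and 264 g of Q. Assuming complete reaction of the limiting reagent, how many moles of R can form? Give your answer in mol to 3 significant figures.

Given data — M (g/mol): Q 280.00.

n(G) = 2.353 mol
n(B) = 1.400 mol
n(Q) = 264.0 / 280.00 = 0.9429 mol
n/ν → G: 0.5883, B: 0.7000, Q: 0.4715; Q is limiting.
n(R) = (2/2) × 0.9429 = 0.9429 mol

0.943 mol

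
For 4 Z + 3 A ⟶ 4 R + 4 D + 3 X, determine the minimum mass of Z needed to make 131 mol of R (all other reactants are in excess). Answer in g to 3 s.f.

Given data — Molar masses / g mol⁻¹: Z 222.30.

n(R) = 131.0 mol
n(Z) = (4/4) × 131.0 = 131.0 mol
mass = 131.0 × 222.30 = 29120 g

29100 g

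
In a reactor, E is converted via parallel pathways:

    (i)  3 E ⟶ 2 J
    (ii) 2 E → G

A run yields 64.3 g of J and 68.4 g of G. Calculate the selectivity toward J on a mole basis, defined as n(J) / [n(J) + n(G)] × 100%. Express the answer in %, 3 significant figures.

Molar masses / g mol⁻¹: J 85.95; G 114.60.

55.6 %

n(J) = 64.3 / 85.95 = 0.7481 mol
n(G) = 68.4 / 114.60 = 0.5969 mol
selectivity = 0.7481/(0.7481+0.5969) × 100 = 55.62 %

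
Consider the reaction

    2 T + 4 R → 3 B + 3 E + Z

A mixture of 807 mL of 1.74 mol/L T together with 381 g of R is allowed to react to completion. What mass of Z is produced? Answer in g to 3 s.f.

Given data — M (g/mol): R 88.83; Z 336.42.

n(T) = 1.74 × 807.0/1000 = 1.404 mol
n(R) = 381.0 / 88.83 = 4.289 mol
n/ν for T = 1.404/2 = 0.7020
n/ν for R = 4.289/4 = 1.072
Smallest n/ν is T → limiting reagent.
n(Z) = (1/2) × 1.404 = 0.7020 mol
mass = 0.7020 × 336.42 = 236.2 g

236 g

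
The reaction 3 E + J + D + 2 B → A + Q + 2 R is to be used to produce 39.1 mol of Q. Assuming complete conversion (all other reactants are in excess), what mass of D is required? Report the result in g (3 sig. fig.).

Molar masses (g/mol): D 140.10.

n(Q) = 39.10 mol
n(D) = (1/1) × 39.10 = 39.10 mol
mass = 39.10 × 140.10 = 5478 g

5480 g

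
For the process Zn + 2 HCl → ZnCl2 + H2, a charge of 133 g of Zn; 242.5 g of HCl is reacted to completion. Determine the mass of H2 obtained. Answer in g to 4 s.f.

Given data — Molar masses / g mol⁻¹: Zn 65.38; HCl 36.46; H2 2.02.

n(Zn) = 133.0 / 65.38 = 2.034 mol
n(HCl) = 242.5 / 36.46 = 6.651 mol
n/ν for Zn = 2.034/1 = 2.034
n/ν for HCl = 6.651/2 = 3.326
Smallest n/ν is Zn → limiting reagent.
n(H2) = (1/1) × 2.034 = 2.034 mol
mass = 2.034 × 2.02 = 4.109 g

4.109 g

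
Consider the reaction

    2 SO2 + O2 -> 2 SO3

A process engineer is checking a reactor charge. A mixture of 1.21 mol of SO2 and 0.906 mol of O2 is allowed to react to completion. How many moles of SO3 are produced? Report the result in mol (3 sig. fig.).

n(SO2) = 1.210 mol
n(O2) = 0.9060 mol
n/ν for SO2 = 1.210/2 = 0.6050
n/ν for O2 = 0.9060/1 = 0.9060
Smallest n/ν is SO2 → limiting reagent.
n(SO3) = (2/2) × 1.210 = 1.210 mol

1.21 mol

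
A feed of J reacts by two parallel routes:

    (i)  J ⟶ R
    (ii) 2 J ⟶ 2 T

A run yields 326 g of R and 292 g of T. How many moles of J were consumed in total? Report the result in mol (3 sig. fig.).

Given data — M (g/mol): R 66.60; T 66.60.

9.28 mol

n(R) = 326 / 66.60 = 4.895 mol
n(T) = 292 / 66.60 = 4.384 mol
n(J) via (i) = (1/1)×4.895 = 4.895 mol
n(J) via (ii) = (2/2)×4.384 = 4.384 mol
total n(J) = 4.895 + 4.384 = 9.279 mol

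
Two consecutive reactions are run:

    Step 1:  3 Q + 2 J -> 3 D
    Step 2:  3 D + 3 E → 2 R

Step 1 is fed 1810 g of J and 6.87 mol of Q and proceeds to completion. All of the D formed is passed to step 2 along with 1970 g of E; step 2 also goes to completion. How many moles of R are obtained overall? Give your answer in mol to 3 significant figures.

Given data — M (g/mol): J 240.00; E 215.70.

Step 1:
n(J) = 1810 / 240.00 = 7.542 mol
n(Q) = 6.870 mol
n/ν for J = 7.542/2 = 3.771
n/ν for Q = 6.870/3 = 2.290
Smallest n/ν is Q → limiting reagent.
n(D) produced = (3/3) × 6.870 = 6.870 mol
Step 2:
n(D) available = 6.870 mol
n(E) = 1970 / 215.70 = 9.133 mol
n/ν for D = 6.870/3 = 2.290
n/ν for E = 9.133/3 = 3.044
Smallest n/ν is D → limiting reagent.
n(R) = (2/3) × 6.870 = 4.580 mol

4.58 mol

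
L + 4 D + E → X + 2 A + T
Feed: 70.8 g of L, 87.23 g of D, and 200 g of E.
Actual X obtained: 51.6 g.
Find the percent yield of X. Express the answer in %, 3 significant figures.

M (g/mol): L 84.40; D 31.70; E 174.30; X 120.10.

62.5 %

n(L) = 70.80 / 84.40 = 0.8389 mol
n(D) = 87.23 / 31.70 = 2.752 mol
n(E) = 200.0 / 174.30 = 1.147 mol
n/ν for L = 0.8389/1 = 0.8389
n/ν for D = 2.752/4 = 0.6880
n/ν for E = 1.147/1 = 1.147
Smallest n/ν is D → limiting reagent.
theoretical n(X) = (1/4) × 2.752 = 0.6880 mol → 82.63 g
% yield = 51.6 / 82.63 × 100 = 62.45 %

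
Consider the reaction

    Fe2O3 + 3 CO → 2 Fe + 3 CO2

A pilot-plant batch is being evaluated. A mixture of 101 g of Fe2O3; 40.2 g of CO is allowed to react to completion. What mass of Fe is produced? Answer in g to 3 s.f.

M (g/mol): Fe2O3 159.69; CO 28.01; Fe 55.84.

53.4 g

n(Fe2O3) = 101.0 / 159.69 = 0.6325 mol
n(CO) = 40.20 / 28.01 = 1.435 mol
n/ν for Fe2O3 = 0.6325/1 = 0.6325
n/ν for CO = 1.435/3 = 0.4783
Smallest n/ν is CO → limiting reagent.
n(Fe) = (2/3) × 1.435 = 0.9567 mol
mass = 0.9567 × 55.84 = 53.42 g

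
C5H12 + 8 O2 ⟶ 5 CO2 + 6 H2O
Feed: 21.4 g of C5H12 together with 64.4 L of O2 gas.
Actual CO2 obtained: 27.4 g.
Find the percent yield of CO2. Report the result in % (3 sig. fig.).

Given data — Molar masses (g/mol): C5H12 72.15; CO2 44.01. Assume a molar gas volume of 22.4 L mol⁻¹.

42.0 %

n(C5H12) = 21.40 / 72.15 = 0.2966 mol
n(O2) = 64.40 / 22.4 = 2.875 mol
n/ν for C5H12 = 0.2966/1 = 0.2966
n/ν for O2 = 2.875/8 = 0.3594
Smallest n/ν is C5H12 → limiting reagent.
theoretical n(CO2) = (5/1) × 0.2966 = 1.483 mol → 65.27 g
% yield = 27.4 / 65.27 × 100 = 41.98 %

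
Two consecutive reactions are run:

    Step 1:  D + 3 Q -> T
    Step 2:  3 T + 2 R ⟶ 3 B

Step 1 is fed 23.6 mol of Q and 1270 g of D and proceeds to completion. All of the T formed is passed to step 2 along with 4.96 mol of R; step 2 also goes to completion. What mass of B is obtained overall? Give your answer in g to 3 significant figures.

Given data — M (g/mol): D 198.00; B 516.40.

3310 g

Step 1:
n(Q) = 23.60 mol
n(D) = 1270 / 198.00 = 6.414 mol
n/ν → Q: 7.867, D: 6.414; D is limiting.
n(T) produced = (1/1) × 6.414 = 6.414 mol
Step 2:
n(T) available = 6.414 mol
n(R) = 4.960 mol
n/ν → T: 2.138, R: 2.480; T is limiting.
n(B) = (3/3) × 6.414 = 6.414 mol
mass = 6.414 × 516.40 = 3312 g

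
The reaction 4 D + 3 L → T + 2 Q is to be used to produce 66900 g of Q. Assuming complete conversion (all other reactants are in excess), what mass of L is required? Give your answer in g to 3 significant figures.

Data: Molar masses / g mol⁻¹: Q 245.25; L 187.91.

n(Q) = 66900 / 245.25 = 272.8 mol
n(L) = (3/2) × 272.8 = 409.2 mol
mass = 409.2 × 187.91 = 76890 g

76900 g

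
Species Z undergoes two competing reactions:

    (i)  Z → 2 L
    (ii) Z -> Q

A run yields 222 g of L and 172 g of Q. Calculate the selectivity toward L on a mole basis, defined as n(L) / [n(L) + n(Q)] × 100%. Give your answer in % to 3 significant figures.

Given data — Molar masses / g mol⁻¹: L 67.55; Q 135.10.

72.1 %

n(L) = 222 / 67.55 = 3.286 mol
n(Q) = 172 / 135.10 = 1.273 mol
selectivity = 3.286/(3.286+1.273) × 100 = 72.08 %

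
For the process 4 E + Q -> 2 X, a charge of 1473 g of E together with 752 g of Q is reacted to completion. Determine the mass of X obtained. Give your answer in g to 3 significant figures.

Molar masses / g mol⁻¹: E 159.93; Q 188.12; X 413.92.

1910 g

n(E) = 1473 / 159.93 = 9.210 mol
n(Q) = 752.0 / 188.12 = 3.997 mol
n/ν → E: 2.303, Q: 3.997; E is limiting.
n(X) = (2/4) × 9.210 = 4.605 mol
mass = 4.605 × 413.92 = 1906 g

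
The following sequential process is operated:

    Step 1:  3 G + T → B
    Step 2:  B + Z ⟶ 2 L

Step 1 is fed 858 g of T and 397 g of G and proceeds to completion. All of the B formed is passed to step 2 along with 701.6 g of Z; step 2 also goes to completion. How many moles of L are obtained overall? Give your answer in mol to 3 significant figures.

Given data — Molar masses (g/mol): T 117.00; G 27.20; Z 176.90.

Step 1:
n(T) = 858.0 / 117.00 = 7.333 mol
n(G) = 397.0 / 27.20 = 14.60 mol
n/ν → T: 7.333, G: 4.867; G is limiting.
n(B) produced = (1/3) × 14.60 = 4.867 mol
Step 2:
n(B) available = 4.867 mol
n(Z) = 701.6 / 176.90 = 3.966 mol
n/ν → B: 4.867, Z: 3.966; Z is limiting.
n(L) = (2/1) × 3.966 = 7.932 mol

7.93 mol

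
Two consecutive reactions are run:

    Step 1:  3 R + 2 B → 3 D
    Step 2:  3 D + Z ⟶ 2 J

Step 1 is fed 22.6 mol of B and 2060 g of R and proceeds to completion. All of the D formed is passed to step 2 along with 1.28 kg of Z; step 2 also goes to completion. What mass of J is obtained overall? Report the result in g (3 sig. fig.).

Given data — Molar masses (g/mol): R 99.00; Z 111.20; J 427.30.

Step 1:
n(B) = 22.60 mol
n(R) = 2060 / 99.00 = 20.81 mol
n/ν for B = 22.60/2 = 11.30
n/ν for R = 20.81/3 = 6.937
Smallest n/ν is R → limiting reagent.
n(D) produced = (3/3) × 20.81 = 20.81 mol
Step 2:
n(D) available = 20.81 mol
n(Z) = 1.280×1000 / 111.20 = 11.51 mol
n/ν for D = 20.81/3 = 6.937
n/ν for Z = 11.51/1 = 11.51
Smallest n/ν is D → limiting reagent.
n(J) = (2/3) × 20.81 = 13.87 mol
mass = 13.87 × 427.30 = 5927 g

5930 g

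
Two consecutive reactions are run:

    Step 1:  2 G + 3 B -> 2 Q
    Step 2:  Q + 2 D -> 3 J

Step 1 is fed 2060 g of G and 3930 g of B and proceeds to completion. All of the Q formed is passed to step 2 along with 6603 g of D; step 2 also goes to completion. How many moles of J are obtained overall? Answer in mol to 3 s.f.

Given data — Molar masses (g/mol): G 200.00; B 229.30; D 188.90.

30.9 mol

Step 1:
n(G) = 2060 / 200.00 = 10.30 mol
n(B) = 3930 / 229.30 = 17.14 mol
n/ν for G = 10.30/2 = 5.150
n/ν for B = 17.14/3 = 5.713
Smallest n/ν is G → limiting reagent.
n(Q) produced = (2/2) × 10.30 = 10.30 mol
Step 2:
n(Q) available = 10.30 mol
n(D) = 6603 / 188.90 = 34.96 mol
n/ν for Q = 10.30/1 = 10.30
n/ν for D = 34.96/2 = 17.48
Smallest n/ν is Q → limiting reagent.
n(J) = (3/1) × 10.30 = 30.90 mol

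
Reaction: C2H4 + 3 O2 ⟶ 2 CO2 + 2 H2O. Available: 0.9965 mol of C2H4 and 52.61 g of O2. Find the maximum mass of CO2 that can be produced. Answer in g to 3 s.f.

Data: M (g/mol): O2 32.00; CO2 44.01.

48.2 g

n(C2H4) = 0.9965 mol
n(O2) = 52.61 / 32.00 = 1.644 mol
n/ν for C2H4 = 0.9965/1 = 0.9965
n/ν for O2 = 1.644/3 = 0.5480
Smallest n/ν is O2 → limiting reagent.
n(CO2) = (2/3) × 1.644 = 1.096 mol
mass = 1.096 × 44.01 = 48.23 g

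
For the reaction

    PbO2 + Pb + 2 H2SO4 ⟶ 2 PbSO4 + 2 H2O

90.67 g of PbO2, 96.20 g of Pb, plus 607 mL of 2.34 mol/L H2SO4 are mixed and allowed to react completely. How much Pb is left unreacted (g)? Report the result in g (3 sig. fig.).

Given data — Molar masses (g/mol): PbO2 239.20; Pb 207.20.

17.7 g

n(PbO2) = 90.67 / 239.20 = 0.3791 mol
n(Pb) = 96.20 / 207.20 = 0.4643 mol
n(H2SO4) = 2.34 × 607.0/1000 = 1.420 mol
n/ν for PbO2 = 0.3791/1 = 0.3791
n/ν for Pb = 0.4643/1 = 0.4643
n/ν for H2SO4 = 1.420/2 = 0.7100
Smallest n/ν is PbO2 → limiting reagent.
Pb consumed = (1/1) × 0.3791 = 0.3791 mol
Pb remaining = 0.4643 − 0.3791 = 0.08520 mol
mass = 0.08520 × 207.20 = 17.65 g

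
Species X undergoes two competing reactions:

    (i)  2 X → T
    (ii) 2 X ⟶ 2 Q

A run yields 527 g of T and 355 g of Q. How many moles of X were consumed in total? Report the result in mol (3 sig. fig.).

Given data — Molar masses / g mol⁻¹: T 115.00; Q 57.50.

n(T) = 527 / 115.00 = 4.583 mol
n(Q) = 355 / 57.50 = 6.174 mol
n(X) via (i) = (2/1)×4.583 = 9.166 mol
n(X) via (ii) = (2/2)×6.174 = 6.174 mol
total n(X) = 9.166 + 6.174 = 15.34 mol

15.3 mol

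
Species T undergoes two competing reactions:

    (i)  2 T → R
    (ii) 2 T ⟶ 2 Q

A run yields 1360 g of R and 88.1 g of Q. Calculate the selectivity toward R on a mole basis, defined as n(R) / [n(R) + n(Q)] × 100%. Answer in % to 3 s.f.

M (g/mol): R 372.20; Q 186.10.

n(R) = 1360 / 372.20 = 3.654 mol
n(Q) = 88.1 / 186.10 = 0.4734 mol
selectivity = 3.654/(3.654+0.4734) × 100 = 88.53 %

88.5 %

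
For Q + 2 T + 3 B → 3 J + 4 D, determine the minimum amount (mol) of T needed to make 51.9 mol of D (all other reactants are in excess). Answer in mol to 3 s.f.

n(D) = 51.90 mol
n(T) = (2/4) × 51.90 = 25.95 mol

26.0 mol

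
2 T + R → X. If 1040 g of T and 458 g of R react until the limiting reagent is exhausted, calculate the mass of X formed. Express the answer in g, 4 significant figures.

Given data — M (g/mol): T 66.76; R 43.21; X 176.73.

1377 g

n(T) = 1040 / 66.76 = 15.58 mol
n(R) = 458.0 / 43.21 = 10.60 mol
n/ν for T = 15.58/2 = 7.790
n/ν for R = 10.60/1 = 10.60
Smallest n/ν is T → limiting reagent.
n(X) = (1/2) × 15.58 = 7.790 mol
mass = 7.790 × 176.73 = 1377 g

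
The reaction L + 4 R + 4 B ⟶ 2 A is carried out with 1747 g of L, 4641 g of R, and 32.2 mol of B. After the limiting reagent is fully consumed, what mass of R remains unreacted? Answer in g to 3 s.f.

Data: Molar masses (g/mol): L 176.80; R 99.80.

1430 g

n(L) = 1747 / 176.80 = 9.881 mol
n(R) = 4641 / 99.80 = 46.50 mol
n(B) = 32.20 mol
n/ν for L = 9.881/1 = 9.881
n/ν for R = 46.50/4 = 11.63
n/ν for B = 32.20/4 = 8.050
Smallest n/ν is B → limiting reagent.
R consumed = (4/4) × 32.20 = 32.20 mol
R remaining = 46.50 − 32.20 = 14.30 mol
mass = 14.30 × 99.80 = 1427 g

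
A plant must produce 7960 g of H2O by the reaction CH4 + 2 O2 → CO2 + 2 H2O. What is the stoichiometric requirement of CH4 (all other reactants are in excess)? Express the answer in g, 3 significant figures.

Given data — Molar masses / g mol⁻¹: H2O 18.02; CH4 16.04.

n(H2O) = 7960 / 18.02 = 441.7 mol
n(CH4) = (1/2) × 441.7 = 220.9 mol
mass = 220.9 × 16.04 = 3543 g

3540 g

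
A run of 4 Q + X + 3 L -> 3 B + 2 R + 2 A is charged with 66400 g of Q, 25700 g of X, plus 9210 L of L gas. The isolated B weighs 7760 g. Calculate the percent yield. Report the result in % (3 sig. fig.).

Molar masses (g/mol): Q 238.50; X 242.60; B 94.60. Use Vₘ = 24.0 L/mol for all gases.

n(Q) = 66400 / 238.50 = 278.4 mol
n(X) = 25700 / 242.60 = 105.9 mol
n(L) = 9210 / 24.0 = 383.8 mol
n/ν → Q: 69.60, X: 105.9, L: 127.9; Q is limiting.
theoretical n(B) = (3/4) × 278.4 = 208.8 mol → 19750 g
% yield = 7760 / 19750 × 100 = 39.29 %

39.3 %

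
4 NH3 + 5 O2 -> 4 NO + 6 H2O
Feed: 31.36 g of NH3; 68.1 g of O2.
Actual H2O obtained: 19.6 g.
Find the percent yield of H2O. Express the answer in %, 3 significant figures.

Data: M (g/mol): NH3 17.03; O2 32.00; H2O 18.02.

n(NH3) = 31.36 / 17.03 = 1.841 mol
n(O2) = 68.10 / 32.00 = 2.128 mol
n/ν for NH3 = 1.841/4 = 0.4603
n/ν for O2 = 2.128/5 = 0.4256
Smallest n/ν is O2 → limiting reagent.
theoretical n(H2O) = (6/5) × 2.128 = 2.554 mol → 46.02 g
% yield = 19.6 / 46.02 × 100 = 42.59 %

42.6 %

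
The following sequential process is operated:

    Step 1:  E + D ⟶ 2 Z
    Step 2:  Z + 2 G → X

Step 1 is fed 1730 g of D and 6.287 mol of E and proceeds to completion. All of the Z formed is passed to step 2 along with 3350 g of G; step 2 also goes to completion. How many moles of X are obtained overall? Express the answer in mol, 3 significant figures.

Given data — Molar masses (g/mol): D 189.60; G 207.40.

Step 1:
n(D) = 1730 / 189.60 = 9.124 mol
n(E) = 6.287 mol
n/ν for D = 9.124/1 = 9.124
n/ν for E = 6.287/1 = 6.287
Smallest n/ν is E → limiting reagent.
n(Z) produced = (2/1) × 6.287 = 12.57 mol
Step 2:
n(Z) available = 12.57 mol
n(G) = 3350 / 207.40 = 16.15 mol
n/ν for Z = 12.57/1 = 12.57
n/ν for G = 16.15/2 = 8.075
Smallest n/ν is G → limiting reagent.
n(X) = (1/2) × 16.15 = 8.075 mol

8.08 mol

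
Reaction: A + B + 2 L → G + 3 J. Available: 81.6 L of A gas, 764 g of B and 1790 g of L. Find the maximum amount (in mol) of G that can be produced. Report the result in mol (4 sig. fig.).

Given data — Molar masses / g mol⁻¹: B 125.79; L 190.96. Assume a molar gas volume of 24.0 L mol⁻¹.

n(A) = 81.60 / 24.0 = 3.400 mol
n(B) = 764.0 / 125.79 = 6.074 mol
n(L) = 1790 / 190.96 = 9.374 mol
n/ν for A = 3.400/1 = 3.400
n/ν for B = 6.074/1 = 6.074
n/ν for L = 9.374/2 = 4.687
Smallest n/ν is A → limiting reagent.
n(G) = (1/1) × 3.400 = 3.400 mol

3.400 mol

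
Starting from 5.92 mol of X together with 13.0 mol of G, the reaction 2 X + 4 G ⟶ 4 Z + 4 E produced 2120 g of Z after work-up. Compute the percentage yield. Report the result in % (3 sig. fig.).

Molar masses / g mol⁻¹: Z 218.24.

82.0 %

n(X) = 5.920 mol
n(G) = 13.00 mol
n/ν → X: 2.960, G: 3.250; X is limiting.
theoretical n(Z) = (4/2) × 5.920 = 11.84 mol → 2584 g
% yield = 2120 / 2584 × 100 = 82.04 %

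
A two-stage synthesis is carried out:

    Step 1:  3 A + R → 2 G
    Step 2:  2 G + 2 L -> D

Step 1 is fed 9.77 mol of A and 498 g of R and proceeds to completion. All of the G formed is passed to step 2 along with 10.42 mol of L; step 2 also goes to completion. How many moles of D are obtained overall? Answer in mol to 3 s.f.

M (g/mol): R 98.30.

3.26 mol

Step 1:
n(A) = 9.770 mol
n(R) = 498.0 / 98.30 = 5.066 mol
n/ν → A: 3.257, R: 5.066; A is limiting.
n(G) produced = (2/3) × 9.770 = 6.513 mol
Step 2:
n(G) available = 6.513 mol
n(L) = 10.42 mol
n/ν → G: 3.257, L: 5.210; G is limiting.
n(D) = (1/2) × 6.513 = 3.257 mol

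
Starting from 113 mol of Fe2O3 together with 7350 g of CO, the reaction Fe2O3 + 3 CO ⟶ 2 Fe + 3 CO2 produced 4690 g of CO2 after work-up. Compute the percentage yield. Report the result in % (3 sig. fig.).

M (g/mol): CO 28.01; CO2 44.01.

40.6 %

n(Fe2O3) = 113.0 mol
n(CO) = 7350 / 28.01 = 262.4 mol
n/ν for Fe2O3 = 113.0/1 = 113.0
n/ν for CO = 262.4/3 = 87.47
Smallest n/ν is CO → limiting reagent.
theoretical n(CO2) = (3/3) × 262.4 = 262.4 mol → 11550 g
% yield = 4690 / 11550 × 100 = 40.61 %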